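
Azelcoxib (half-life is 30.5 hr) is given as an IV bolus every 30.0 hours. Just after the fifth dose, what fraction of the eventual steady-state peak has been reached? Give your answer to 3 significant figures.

0.967

k = ln 2 / 30.5 = 0.02273 hr⁻¹
f_n = 1 − e^(−nkτ) = 1 − e^(−5 × 0.02273 × 30.0) = 1 − e^(−3.409) = 1 − 0.03308 ≈ 0.967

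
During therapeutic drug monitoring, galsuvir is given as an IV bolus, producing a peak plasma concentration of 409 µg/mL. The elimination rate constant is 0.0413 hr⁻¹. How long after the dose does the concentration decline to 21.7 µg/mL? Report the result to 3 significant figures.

C(t) = C₀ e^(−kt)  ⇒  t = ln(C₀/C) / k
t = ln(409/21.7) / 0.04130 = 2.936 / 0.04130 ≈ 71.1 hours

71.1 hours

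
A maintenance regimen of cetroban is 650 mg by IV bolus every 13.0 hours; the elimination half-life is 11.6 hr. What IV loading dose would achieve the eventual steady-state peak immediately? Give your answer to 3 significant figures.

1200 mg

k = ln 2 / 11.6 = 0.05975 hr⁻¹
Accumulation ratio R = 1 / (1 − e^(−kτ)) = 1 / (1 − e^(−0.05975×13.0)) = 1 / (1 − 0.4599) = 1.851
Loading dose = maintenance dose × R = 650 × 1.851 ≈ 1200 mg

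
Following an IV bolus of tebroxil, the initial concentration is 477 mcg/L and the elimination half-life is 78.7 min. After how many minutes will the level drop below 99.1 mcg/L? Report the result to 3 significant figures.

k = ln 2 / 78.7 = 0.008807 min⁻¹
C(t) = C₀ e^(−kt)  ⇒  t = ln(C₀/C) / k
t = ln(477/99.1) / 0.008807 = 1.571 / 0.008807 ≈ 178 minutes

178 minutes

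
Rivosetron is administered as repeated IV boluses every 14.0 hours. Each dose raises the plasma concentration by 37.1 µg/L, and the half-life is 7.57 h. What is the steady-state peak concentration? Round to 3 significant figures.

k = ln 2 / 7.57 = 0.09157 h⁻¹
Fraction remaining after one interval: e^(−kτ) = e^(−0.09157 × 14.0) = 0.2775
R = 1 / (1 − 0.2775) = 1.384
Css,max = 37.1 × 1.384 ≈ 51.3 µg/L

51.3 µg/L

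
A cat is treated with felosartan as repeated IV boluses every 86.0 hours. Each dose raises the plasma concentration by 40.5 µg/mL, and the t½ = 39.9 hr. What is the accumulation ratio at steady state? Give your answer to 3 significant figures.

k = ln 2 / 39.9 = 0.01737 hr⁻¹
Fraction remaining after one interval: e^(−kτ) = e^(−0.01737 × 86.0) = 0.2245
R = 1 / (1 − 0.2245) = 1 / 0.7755 ≈ 1.29

1.29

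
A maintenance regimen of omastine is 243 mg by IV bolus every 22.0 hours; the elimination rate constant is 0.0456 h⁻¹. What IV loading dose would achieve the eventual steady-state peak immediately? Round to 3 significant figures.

384 mg

Accumulation ratio R = 1 / (1 − e^(−kτ)) = 1 / (1 − e^(−0.04560×22.0)) = 1 / (1 − 0.3667) = 1.579
Loading dose = maintenance dose × R = 243 × 1.579 ≈ 384 mg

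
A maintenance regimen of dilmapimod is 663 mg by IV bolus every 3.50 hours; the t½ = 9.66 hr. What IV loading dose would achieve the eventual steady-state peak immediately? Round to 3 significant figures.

k = ln 2 / 9.66 = 0.07175 hr⁻¹
Accumulation ratio R = 1 / (1 − e^(−kτ)) = 1 / (1 − e^(−0.07175×3.50)) = 1 / (1 − 0.7779) = 4.503
Loading dose = maintenance dose × R = 663 × 4.503 ≈ 2990 mg

2990 mg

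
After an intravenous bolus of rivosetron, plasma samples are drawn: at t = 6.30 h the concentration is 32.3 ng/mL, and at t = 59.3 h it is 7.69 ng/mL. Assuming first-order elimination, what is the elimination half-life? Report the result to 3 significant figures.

k = ln(C₁/C₂) / (t₂ − t₁) = ln(32.3/7.69) / (59.3 − 6.30)
  = 1.435 / 53.00 = 0.02708 h⁻¹
t½ = ln 2 / k = ln 2 / 0.02708 ≈ 25.6 hours

25.6 hours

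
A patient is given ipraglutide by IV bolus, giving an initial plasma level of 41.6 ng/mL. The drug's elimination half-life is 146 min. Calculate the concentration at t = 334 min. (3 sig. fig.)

8.52 ng/mL

k = ln 2 / 146 = 0.004748 min⁻¹
C(t) = C₀ e^(−kt) = 41.6 × e^(−0.004748 × 334) = 41.6 × e^(−1.586) = 41.6 × 0.2048 ≈ 8.52 ng/mL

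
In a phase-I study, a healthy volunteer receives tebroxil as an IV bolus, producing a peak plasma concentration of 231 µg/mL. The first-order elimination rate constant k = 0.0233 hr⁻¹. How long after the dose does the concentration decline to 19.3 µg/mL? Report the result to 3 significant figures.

107 hours

C(t) = C₀ e^(−kt)  ⇒  t = ln(C₀/C) / k
t = ln(231/19.3) / 0.02330 = 2.482 / 0.02330 ≈ 107 hours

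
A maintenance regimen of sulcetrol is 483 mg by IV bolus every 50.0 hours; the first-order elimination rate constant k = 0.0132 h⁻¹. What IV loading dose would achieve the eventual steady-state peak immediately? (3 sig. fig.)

Accumulation ratio R = 1 / (1 − e^(−kτ)) = 1 / (1 − e^(−0.01320×50.0)) = 1 / (1 − 0.5169) = 2.070
Loading dose = maintenance dose × R = 483 × 2.070 ≈ 1000 mg

1000 mg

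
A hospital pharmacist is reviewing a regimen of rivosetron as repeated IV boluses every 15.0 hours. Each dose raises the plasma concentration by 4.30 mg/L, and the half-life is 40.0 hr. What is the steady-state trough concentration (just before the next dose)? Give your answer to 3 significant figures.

k = ln 2 / 40.0 = 0.01733 hr⁻¹
Fraction remaining after one interval: e^(−kτ) = e^(−0.01733 × 15.0) = 0.7711
R = 1 / (1 − 0.7711) = 4.369
Css,max = 4.30 × 4.369 = 18.79 mg/L
Css,min = Css,max × e^(−kτ) = 18.79 × 0.7711 ≈ 14.5 mg/L

14.5 mg/L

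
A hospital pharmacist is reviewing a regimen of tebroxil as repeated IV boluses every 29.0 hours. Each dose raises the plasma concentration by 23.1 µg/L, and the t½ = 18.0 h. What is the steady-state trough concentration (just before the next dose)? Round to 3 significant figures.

11.2 µg/L

k = ln 2 / 18.0 = 0.03851 h⁻¹
Fraction remaining after one interval: e^(−kτ) = e^(−0.03851 × 29.0) = 0.3273
R = 1 / (1 − 0.3273) = 1.487
Css,max = 23.1 × 1.487 = 34.34 µg/L
Css,min = Css,max × e^(−kτ) = 34.34 × 0.3273 ≈ 11.2 µg/L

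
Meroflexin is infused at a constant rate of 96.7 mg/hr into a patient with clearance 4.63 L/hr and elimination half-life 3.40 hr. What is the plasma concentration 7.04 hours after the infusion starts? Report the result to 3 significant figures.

Css = rate / CL = 96.7 / 4.63 = 20.89 µg/mL
k = ln 2 / 3.40 = 0.2039 hr⁻¹
C(t) = Css (1 − e^(−kt)) = 20.89 × (1 − e^(−1.435)) = 20.89 × 0.7619 ≈ 15.9 µg/mL

15.9 µg/mL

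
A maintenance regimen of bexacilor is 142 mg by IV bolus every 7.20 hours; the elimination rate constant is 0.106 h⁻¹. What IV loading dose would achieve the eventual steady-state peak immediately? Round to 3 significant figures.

266 mg

Accumulation ratio R = 1 / (1 − e^(−kτ)) = 1 / (1 − e^(−0.1060×7.20)) = 1 / (1 − 0.4662) = 1.873
Loading dose = maintenance dose × R = 142 × 1.873 ≈ 266 mg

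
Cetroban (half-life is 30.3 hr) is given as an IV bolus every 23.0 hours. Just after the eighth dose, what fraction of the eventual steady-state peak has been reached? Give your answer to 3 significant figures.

0.985

k = ln 2 / 30.3 = 0.02288 hr⁻¹
f_n = 1 − e^(−nkτ) = 1 − e^(−8 × 0.02288 × 23.0) = 1 − e^(−4.209) = 1 − 0.01486 ≈ 0.985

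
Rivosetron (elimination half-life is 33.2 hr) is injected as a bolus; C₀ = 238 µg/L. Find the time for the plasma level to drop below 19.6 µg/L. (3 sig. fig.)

k = ln 2 / 33.2 = 0.02088 hr⁻¹
C(t) = C₀ e^(−kt)  ⇒  t = ln(C₀/C) / k
t = ln(238/19.6) / 0.02088 = 2.497 / 0.02088 ≈ 120 hours

120 hours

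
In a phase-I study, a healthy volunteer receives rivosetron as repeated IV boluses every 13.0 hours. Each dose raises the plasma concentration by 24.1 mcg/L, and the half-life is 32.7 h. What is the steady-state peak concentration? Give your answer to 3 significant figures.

k = ln 2 / 32.7 = 0.02120 h⁻¹
Fraction remaining after one interval: e^(−kτ) = e^(−0.02120 × 13.0) = 0.7591
R = 1 / (1 − 0.7591) = 4.152
Css,max = 24.1 × 4.152 ≈ 100 mcg/L

100 mcg/L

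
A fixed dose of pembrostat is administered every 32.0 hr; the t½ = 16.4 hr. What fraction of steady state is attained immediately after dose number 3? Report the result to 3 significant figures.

k = ln 2 / 16.4 = 0.04227 hr⁻¹
f_n = 1 − e^(−nkτ) = 1 − e^(−3 × 0.04227 × 32.0) = 1 − e^(−4.057) = 1 − 0.01729 ≈ 0.983

0.983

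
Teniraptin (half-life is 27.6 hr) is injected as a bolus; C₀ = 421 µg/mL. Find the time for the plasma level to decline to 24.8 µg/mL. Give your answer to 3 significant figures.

k = ln 2 / 27.6 = 0.02511 hr⁻¹
C(t) = C₀ e^(−kt)  ⇒  t = ln(C₀/C) / k
t = ln(421/24.8) / 0.02511 = 2.832 / 0.02511 ≈ 113 hours

113 hours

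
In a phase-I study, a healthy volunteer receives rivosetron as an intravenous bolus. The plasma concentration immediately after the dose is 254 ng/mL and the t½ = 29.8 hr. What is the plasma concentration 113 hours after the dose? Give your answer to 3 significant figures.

18.3 ng/mL

k = ln 2 / 29.8 = 0.02326 hr⁻¹
113 hr is 3.792 half-lives, so C = 254 × (1/2)^3.792 = 254 × 0.07220 ≈ 18.3 ng/mL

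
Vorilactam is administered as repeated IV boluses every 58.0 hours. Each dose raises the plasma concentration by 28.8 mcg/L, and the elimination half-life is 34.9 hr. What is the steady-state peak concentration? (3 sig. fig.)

42.1 mcg/L

k = ln 2 / 34.9 = 0.01986 hr⁻¹
Fraction remaining after one interval: e^(−kτ) = e^(−0.01986 × 58.0) = 0.3160
R = 1 / (1 − 0.3160) = 1.462
Css,max = 28.8 × 1.462 ≈ 42.1 mcg/L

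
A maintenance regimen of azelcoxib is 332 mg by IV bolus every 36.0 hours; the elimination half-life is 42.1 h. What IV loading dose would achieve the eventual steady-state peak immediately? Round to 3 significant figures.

742 mg

k = ln 2 / 42.1 = 0.01646 h⁻¹
Accumulation ratio R = 1 / (1 − e^(−kτ)) = 1 / (1 − e^(−0.01646×36.0)) = 1 / (1 − 0.5528) = 2.236
Loading dose = maintenance dose × R = 332 × 2.236 ≈ 742 mg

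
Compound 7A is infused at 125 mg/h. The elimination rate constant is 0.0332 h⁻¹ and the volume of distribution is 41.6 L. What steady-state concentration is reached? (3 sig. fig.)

CL = k · V = 0.0332 × 41.6 = 1.381 L/h
Css = rate / CL = 125 / 1.381 ≈ 90.5 mg/L

90.5 mg/L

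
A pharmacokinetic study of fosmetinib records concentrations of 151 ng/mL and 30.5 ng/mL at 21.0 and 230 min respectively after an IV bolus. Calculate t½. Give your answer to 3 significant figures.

k = ln(C₁/C₂) / (t₂ − t₁) = ln(151/30.5) / (230 − 21.0)
  = 1.600 / 209.0 = 0.007653 min⁻¹
t½ = ln 2 / k = ln 2 / 0.007653 ≈ 90.6 minutes

90.6 minutes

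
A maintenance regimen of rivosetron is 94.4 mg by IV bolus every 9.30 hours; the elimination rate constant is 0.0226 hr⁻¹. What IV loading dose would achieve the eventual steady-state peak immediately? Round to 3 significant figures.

Accumulation ratio R = 1 / (1 − e^(−kτ)) = 1 / (1 − e^(−0.02260×9.30)) = 1 / (1 − 0.8104) = 5.275
Loading dose = maintenance dose × R = 94.4 × 5.275 ≈ 498 mg

498 mg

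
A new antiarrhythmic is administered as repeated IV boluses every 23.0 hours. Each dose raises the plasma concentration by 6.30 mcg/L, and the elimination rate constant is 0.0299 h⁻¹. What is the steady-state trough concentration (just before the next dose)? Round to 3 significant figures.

Fraction remaining after one interval: e^(−kτ) = e^(−0.02990 × 23.0) = 0.5027
R = 1 / (1 − 0.5027) = 2.011
Css,max = 6.30 × 2.011 = 12.67 mcg/L
Css,min = Css,max × e^(−kτ) = 12.67 × 0.5027 ≈ 6.37 mcg/L

6.37 mcg/L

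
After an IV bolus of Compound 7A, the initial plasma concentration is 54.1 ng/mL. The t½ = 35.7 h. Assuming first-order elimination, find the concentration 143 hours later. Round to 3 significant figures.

k = ln 2 / 35.7 = 0.01942 h⁻¹
143 h is 4.006 half-lives, so C = 54.1 × (1/2)^4.006 = 54.1 × 0.06226 ≈ 3.37 ng/mL

3.37 ng/mL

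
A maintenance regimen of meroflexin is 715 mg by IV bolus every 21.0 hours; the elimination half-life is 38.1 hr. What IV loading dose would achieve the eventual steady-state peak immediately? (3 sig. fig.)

2250 mg

k = ln 2 / 38.1 = 0.01819 hr⁻¹
Accumulation ratio R = 1 / (1 − e^(−kτ)) = 1 / (1 − e^(−0.01819×21.0)) = 1 / (1 − 0.6825) = 3.149
Loading dose = maintenance dose × R = 715 × 3.149 ≈ 2250 mg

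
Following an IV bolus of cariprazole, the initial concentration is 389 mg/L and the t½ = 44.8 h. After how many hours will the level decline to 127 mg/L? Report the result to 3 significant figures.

k = ln 2 / 44.8 = 0.01547 h⁻¹
C(t) = C₀ e^(−kt)  ⇒  t = ln(C₀/C) / k
t = ln(389/127) / 0.01547 = 1.119 / 0.01547 ≈ 72.3 hours

72.3 hours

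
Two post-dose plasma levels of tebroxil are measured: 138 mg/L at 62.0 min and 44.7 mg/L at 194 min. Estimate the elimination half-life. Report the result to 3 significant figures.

81.2 minutes

k = ln(C₁/C₂) / (t₂ − t₁) = ln(138/44.7) / (194 − 62.0)
  = 1.127 / 132.0 = 0.008540 min⁻¹
t½ = ln 2 / k = ln 2 / 0.008540 ≈ 81.2 minutes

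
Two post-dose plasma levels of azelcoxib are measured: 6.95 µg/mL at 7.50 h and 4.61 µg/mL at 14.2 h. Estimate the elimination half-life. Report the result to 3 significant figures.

11.3 hours

k = ln(C₁/C₂) / (t₂ − t₁) = ln(6.95/4.61) / (14.2 − 7.50)
  = 0.4105 / 6.700 = 0.06127 h⁻¹
t½ = ln 2 / k = ln 2 / 0.06127 ≈ 11.3 hours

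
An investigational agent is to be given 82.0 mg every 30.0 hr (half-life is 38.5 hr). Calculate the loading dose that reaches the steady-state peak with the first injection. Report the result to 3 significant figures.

196 mg

k = ln 2 / 38.5 = 0.01800 hr⁻¹
Accumulation ratio R = 1 / (1 − e^(−kτ)) = 1 / (1 − e^(−0.01800×30.0)) = 1 / (1 − 0.5827) = 2.396
Loading dose = maintenance dose × R = 82.0 × 2.396 ≈ 196 mg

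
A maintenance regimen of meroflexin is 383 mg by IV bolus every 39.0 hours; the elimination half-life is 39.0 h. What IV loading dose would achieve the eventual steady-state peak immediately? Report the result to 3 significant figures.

766 mg

k = ln 2 / 39.0 = 0.01777 h⁻¹
Accumulation ratio R = 1 / (1 − e^(−kτ)) = 1 / (1 − e^(−0.01777×39.0)) = 1 / (1 − 0.5000) = 2.000
Loading dose = maintenance dose × R = 383 × 2.000 ≈ 766 mg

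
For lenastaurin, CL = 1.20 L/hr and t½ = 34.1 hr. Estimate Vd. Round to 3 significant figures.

59.0 L

k = ln 2 / t½ = ln 2 / 34.1 = 0.02033 hr⁻¹
V = CL / k = 1.20 / 0.02033 ≈ 59.0 L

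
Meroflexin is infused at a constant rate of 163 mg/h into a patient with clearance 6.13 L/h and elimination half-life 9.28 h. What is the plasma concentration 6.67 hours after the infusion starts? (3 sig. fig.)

10.4 µg/mL

Css = rate / CL = 163 / 6.13 = 26.59 µg/mL
k = ln 2 / 9.28 = 0.07469 h⁻¹
C(t) = Css (1 − e^(−kt)) = 26.59 × (1 − e^(−0.4982)) = 26.59 × 0.3924 ≈ 10.4 µg/mL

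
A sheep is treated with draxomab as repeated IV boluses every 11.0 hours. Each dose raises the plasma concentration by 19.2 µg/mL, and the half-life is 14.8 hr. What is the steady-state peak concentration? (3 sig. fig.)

47.7 µg/mL

k = ln 2 / 14.8 = 0.04683 hr⁻¹
Fraction remaining after one interval: e^(−kτ) = e^(−0.04683 × 11.0) = 0.5974
R = 1 / (1 − 0.5974) = 2.484
Css,max = 19.2 × 2.484 ≈ 47.7 µg/mL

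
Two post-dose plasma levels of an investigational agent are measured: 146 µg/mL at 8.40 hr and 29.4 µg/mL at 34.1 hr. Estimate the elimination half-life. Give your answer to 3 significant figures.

11.1 hours

k = ln(C₁/C₂) / (t₂ − t₁) = ln(146/29.4) / (34.1 − 8.40)
  = 1.603 / 25.70 = 0.06236 hr⁻¹
t½ = ln 2 / k = ln 2 / 0.06236 ≈ 11.1 hours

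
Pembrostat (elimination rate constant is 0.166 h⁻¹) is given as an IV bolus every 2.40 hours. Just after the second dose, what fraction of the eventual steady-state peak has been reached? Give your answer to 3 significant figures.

0.549

f_n = 1 − e^(−nkτ) = 1 − e^(−2 × 0.1660 × 2.40) = 1 − e^(−0.7968) = 1 − 0.4508 ≈ 0.549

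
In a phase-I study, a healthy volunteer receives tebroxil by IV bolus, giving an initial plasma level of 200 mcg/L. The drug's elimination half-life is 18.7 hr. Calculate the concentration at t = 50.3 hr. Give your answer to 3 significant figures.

31.0 mcg/L

k = ln 2 / 18.7 = 0.03707 hr⁻¹
50.3 hr is 2.690 half-lives, so C = 200 × (1/2)^2.690 = 200 × 0.1550 ≈ 31.0 mcg/L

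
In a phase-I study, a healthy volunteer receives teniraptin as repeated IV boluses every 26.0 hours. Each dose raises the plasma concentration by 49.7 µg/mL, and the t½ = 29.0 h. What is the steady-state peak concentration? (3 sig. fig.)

k = ln 2 / 29.0 = 0.02390 h⁻¹
Fraction remaining after one interval: e^(−kτ) = e^(−0.02390 × 26.0) = 0.5372
R = 1 / (1 − 0.5372) = 2.161
Css,max = 49.7 × 2.161 ≈ 107 µg/mL

107 µg/mL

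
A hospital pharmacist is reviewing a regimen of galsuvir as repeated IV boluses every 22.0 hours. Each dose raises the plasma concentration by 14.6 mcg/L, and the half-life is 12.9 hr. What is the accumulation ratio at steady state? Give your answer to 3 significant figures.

1.44

k = ln 2 / 12.9 = 0.05373 hr⁻¹
Fraction remaining after one interval: e^(−kτ) = e^(−0.05373 × 22.0) = 0.3066
R = 1 / (1 − 0.3066) = 1 / 0.6934 ≈ 1.44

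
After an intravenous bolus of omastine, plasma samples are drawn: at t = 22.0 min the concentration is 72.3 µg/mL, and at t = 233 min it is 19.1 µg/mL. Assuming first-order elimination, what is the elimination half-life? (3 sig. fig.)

k = ln(C₁/C₂) / (t₂ − t₁) = ln(72.3/19.1) / (233 − 22.0)
  = 1.331 / 211.0 = 0.006309 min⁻¹
t½ = ln 2 / k = ln 2 / 0.006309 ≈ 110 minutes

110 minutes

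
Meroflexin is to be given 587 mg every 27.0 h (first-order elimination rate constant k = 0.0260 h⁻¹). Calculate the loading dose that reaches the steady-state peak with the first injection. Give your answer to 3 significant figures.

1160 mg

Accumulation ratio R = 1 / (1 − e^(−kτ)) = 1 / (1 − e^(−0.02600×27.0)) = 1 / (1 − 0.4956) = 1.983
Loading dose = maintenance dose × R = 587 × 1.983 ≈ 1160 mg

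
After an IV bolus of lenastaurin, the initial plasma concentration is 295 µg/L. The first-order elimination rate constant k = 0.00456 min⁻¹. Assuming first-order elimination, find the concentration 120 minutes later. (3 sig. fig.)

171 µg/L

C(t) = C₀ e^(−kt) = 295 × e^(−0.004560 × 120) = 295 × e^(−0.5472) = 295 × 0.5786 ≈ 171 µg/L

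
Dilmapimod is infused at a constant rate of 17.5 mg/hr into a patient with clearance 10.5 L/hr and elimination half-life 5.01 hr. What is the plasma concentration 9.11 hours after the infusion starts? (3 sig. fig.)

Css = rate / CL = 17.5 / 10.5 = 1.667 µg/mL
k = ln 2 / 5.01 = 0.1384 hr⁻¹
C(t) = Css (1 − e^(−kt)) = 1.667 × (1 − e^(−1.260)) = 1.667 × 0.7165 ≈ 1.19 µg/mL

1.19 µg/mL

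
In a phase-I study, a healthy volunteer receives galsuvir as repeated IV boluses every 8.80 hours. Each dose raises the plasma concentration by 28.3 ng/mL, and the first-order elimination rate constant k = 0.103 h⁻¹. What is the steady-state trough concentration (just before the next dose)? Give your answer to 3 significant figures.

19.2 ng/mL

Fraction remaining after one interval: e^(−kτ) = e^(−0.1030 × 8.80) = 0.4040
R = 1 / (1 − 0.4040) = 1.678
Css,max = 28.3 × 1.678 = 47.48 ng/mL
Css,min = Css,max × e^(−kτ) = 47.48 × 0.4040 ≈ 19.2 ng/mL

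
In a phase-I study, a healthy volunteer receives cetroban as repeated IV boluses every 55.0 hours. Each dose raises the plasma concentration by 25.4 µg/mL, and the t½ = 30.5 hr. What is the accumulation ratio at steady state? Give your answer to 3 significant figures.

1.40

k = ln 2 / 30.5 = 0.02273 hr⁻¹
Fraction remaining after one interval: e^(−kτ) = e^(−0.02273 × 55.0) = 0.2865
R = 1 / (1 − 0.2865) = 1 / 0.7135 ≈ 1.40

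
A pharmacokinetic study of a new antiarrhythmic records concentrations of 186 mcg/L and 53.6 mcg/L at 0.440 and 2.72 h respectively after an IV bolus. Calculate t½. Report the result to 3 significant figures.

1.27 hours

k = ln(C₁/C₂) / (t₂ − t₁) = ln(186/53.6) / (2.72 − 0.440)
  = 1.244 / 2.280 = 0.5457 h⁻¹
t½ = ln 2 / k = ln 2 / 0.5457 ≈ 1.27 hours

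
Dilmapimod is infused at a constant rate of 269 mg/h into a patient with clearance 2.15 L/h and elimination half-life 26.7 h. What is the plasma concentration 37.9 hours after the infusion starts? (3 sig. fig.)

78.3 mg/L

Css = rate / CL = 269 / 2.15 = 125.1 mg/L
k = ln 2 / 26.7 = 0.02596 h⁻¹
C(t) = Css (1 − e^(−kt)) = 125.1 × (1 − e^(−0.9839)) = 125.1 × 0.6262 ≈ 78.3 mg/L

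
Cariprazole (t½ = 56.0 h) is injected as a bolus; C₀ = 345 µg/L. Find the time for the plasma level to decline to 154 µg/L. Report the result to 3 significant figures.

k = ln 2 / 56.0 = 0.01238 h⁻¹
C(t) = C₀ e^(−kt)  ⇒  t = ln(C₀/C) / k
t = ln(345/154) / 0.01238 = 0.8066 / 0.01238 ≈ 65.2 hours

65.2 hours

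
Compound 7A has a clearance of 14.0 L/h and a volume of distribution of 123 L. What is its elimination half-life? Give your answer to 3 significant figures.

k = CL / V = 14.0 / 123 = 0.1138 h⁻¹
t½ = ln 2 / k = ln 2 / 0.1138 ≈ 6.09 hours

6.09 hours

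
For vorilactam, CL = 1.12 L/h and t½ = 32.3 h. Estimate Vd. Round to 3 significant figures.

52.2 L

k = ln 2 / t½ = ln 2 / 32.3 = 0.02146 h⁻¹
V = CL / k = 1.12 / 0.02146 ≈ 52.2 L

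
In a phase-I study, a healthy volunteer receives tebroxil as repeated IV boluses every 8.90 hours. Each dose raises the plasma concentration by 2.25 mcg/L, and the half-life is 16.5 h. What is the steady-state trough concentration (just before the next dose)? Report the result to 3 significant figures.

4.96 mcg/L

k = ln 2 / 16.5 = 0.04201 h⁻¹
Fraction remaining after one interval: e^(−kτ) = e^(−0.04201 × 8.90) = 0.6881
R = 1 / (1 − 0.6881) = 3.206
Css,max = 2.25 × 3.206 = 7.213 mcg/L
Css,min = Css,max × e^(−kτ) = 7.213 × 0.6881 ≈ 4.96 mcg/L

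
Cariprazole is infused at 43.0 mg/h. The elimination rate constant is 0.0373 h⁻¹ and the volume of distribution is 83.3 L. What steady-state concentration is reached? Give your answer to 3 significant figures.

CL = k · V = 0.0373 × 83.3 = 3.107 L/h
Css = rate / CL = 43.0 / 3.107 ≈ 13.8 mg/L

13.8 mg/L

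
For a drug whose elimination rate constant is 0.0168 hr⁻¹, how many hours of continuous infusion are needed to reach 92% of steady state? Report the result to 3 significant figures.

150 hours

f = 1 − e^(−kt)  ⇒  t = −ln(1 − f) / k
t = −ln(1 − 0.92) / 0.01680 = 2.526 / 0.01680 ≈ 150 hours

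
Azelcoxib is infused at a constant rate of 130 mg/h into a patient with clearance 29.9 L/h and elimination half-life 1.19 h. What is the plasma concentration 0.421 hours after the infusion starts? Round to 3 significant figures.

Css = rate / CL = 130 / 29.9 = 4.348 mg/L
k = ln 2 / 1.19 = 0.5825 h⁻¹
C(t) = Css (1 − e^(−kt)) = 4.348 × (1 − e^(−0.2452)) = 4.348 × 0.2175 ≈ 0.946 mg/L

0.946 mg/L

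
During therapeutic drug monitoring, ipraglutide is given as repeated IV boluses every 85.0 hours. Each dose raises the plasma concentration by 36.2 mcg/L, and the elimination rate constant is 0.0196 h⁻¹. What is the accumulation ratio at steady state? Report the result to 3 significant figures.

1.23

Fraction remaining after one interval: e^(−kτ) = e^(−0.01960 × 85.0) = 0.1890
R = 1 / (1 − 0.1890) = 1 / 0.8110 ≈ 1.23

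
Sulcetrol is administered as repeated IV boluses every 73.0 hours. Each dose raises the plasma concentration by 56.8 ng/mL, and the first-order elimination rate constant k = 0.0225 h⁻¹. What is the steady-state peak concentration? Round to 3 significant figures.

70.4 ng/mL

Fraction remaining after one interval: e^(−kτ) = e^(−0.02250 × 73.0) = 0.1935
R = 1 / (1 − 0.1935) = 1.240
Css,max = 56.8 × 1.240 ≈ 70.4 ng/mL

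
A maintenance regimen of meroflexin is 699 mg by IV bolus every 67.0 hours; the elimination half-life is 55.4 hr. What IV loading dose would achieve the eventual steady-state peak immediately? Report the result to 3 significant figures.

k = ln 2 / 55.4 = 0.01251 hr⁻¹
Accumulation ratio R = 1 / (1 − e^(−kτ)) = 1 / (1 − e^(−0.01251×67.0)) = 1 / (1 − 0.4325) = 1.762
Loading dose = maintenance dose × R = 699 × 1.762 ≈ 1230 mg

1230 mg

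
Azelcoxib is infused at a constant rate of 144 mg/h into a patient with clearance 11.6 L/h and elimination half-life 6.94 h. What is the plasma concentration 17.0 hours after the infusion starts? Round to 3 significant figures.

10.1 mg/L

Css = rate / CL = 144 / 11.6 = 12.41 mg/L
k = ln 2 / 6.94 = 0.09988 h⁻¹
C(t) = Css (1 − e^(−kt)) = 12.41 × (1 − e^(−1.698)) = 12.41 × 0.8169 ≈ 10.1 mg/L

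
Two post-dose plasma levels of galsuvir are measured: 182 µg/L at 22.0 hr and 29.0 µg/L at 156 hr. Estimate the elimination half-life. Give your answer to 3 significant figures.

k = ln(C₁/C₂) / (t₂ − t₁) = ln(182/29.0) / (156 − 22.0)
  = 1.837 / 134.0 = 0.01371 hr⁻¹
t½ = ln 2 / k = ln 2 / 0.01371 ≈ 50.6 hours

50.6 hours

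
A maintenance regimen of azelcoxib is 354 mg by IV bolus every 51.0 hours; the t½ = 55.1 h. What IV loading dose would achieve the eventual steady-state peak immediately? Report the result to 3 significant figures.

k = ln 2 / 55.1 = 0.01258 h⁻¹
Accumulation ratio R = 1 / (1 − e^(−kτ)) = 1 / (1 − e^(−0.01258×51.0)) = 1 / (1 − 0.5265) = 2.112
Loading dose = maintenance dose × R = 354 × 2.112 ≈ 748 mg

748 mg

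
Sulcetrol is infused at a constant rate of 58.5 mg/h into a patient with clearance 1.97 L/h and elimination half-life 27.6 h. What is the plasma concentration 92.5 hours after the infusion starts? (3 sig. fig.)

26.8 mg/L

Css = rate / CL = 58.5 / 1.97 = 29.70 mg/L
k = ln 2 / 27.6 = 0.02511 h⁻¹
C(t) = Css (1 − e^(−kt)) = 29.70 × (1 − e^(−2.323)) = 29.70 × 0.9020 ≈ 26.8 mg/L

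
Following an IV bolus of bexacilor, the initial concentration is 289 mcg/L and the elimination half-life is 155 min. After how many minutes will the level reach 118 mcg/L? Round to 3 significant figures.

k = ln 2 / 155 = 0.004472 min⁻¹
C(t) = C₀ e^(−kt)  ⇒  t = ln(C₀/C) / k
t = ln(289/118) / 0.004472 = 0.8957 / 0.004472 ≈ 200 minutes

200 minutes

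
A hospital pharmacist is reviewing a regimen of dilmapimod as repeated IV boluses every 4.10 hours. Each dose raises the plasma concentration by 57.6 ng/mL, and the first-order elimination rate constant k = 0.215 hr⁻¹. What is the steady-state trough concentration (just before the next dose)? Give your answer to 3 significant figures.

Fraction remaining after one interval: e^(−kτ) = e^(−0.2150 × 4.10) = 0.4142
R = 1 / (1 − 0.4142) = 1.707
Css,max = 57.6 × 1.707 = 98.32 ng/mL
Css,min = Css,max × e^(−kτ) = 98.32 × 0.4142 ≈ 40.7 ng/mL

40.7 ng/mL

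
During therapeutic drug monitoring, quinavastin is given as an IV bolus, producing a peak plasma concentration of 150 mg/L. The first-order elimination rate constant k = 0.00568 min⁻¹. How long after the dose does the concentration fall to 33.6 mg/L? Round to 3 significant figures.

C(t) = C₀ e^(−kt)  ⇒  t = ln(C₀/C) / k
t = ln(150/33.6) / 0.005680 = 1.496 / 0.005680 ≈ 263 minutes

263 minutes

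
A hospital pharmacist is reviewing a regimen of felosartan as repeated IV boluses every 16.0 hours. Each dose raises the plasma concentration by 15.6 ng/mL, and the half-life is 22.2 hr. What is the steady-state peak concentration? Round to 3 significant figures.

39.7 ng/mL

k = ln 2 / 22.2 = 0.03122 hr⁻¹
Fraction remaining after one interval: e^(−kτ) = e^(−0.03122 × 16.0) = 0.6068
R = 1 / (1 − 0.6068) = 2.543
Css,max = 15.6 × 2.543 ≈ 39.7 ng/mL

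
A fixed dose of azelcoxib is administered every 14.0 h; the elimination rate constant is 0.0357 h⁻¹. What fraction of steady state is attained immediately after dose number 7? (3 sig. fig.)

f_n = 1 − e^(−nkτ) = 1 − e^(−7 × 0.03570 × 14.0) = 1 − e^(−3.499) = 1 − 0.03024 ≈ 0.970

0.970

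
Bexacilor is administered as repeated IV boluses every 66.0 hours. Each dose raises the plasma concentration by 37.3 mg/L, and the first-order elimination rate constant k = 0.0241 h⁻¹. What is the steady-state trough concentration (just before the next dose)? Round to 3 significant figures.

9.55 mg/L

Fraction remaining after one interval: e^(−kτ) = e^(−0.02410 × 66.0) = 0.2038
R = 1 / (1 − 0.2038) = 1.256
Css,max = 37.3 × 1.256 = 46.85 mg/L
Css,min = Css,max × e^(−kτ) = 46.85 × 0.2038 ≈ 9.55 mg/L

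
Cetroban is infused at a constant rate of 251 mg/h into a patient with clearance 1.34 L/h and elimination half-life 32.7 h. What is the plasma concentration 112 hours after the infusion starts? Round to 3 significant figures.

170 µg/mL

Css = rate / CL = 251 / 1.34 = 187.3 µg/mL
k = ln 2 / 32.7 = 0.02120 h⁻¹
C(t) = Css (1 − e^(−kt)) = 187.3 × (1 − e^(−2.374)) = 187.3 × 0.9069 ≈ 170 µg/mL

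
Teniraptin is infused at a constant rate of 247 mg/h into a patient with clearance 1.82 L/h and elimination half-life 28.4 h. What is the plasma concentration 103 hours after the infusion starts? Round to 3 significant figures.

125 µg/mL

Css = rate / CL = 247 / 1.82 = 135.7 µg/mL
k = ln 2 / 28.4 = 0.02441 h⁻¹
C(t) = Css (1 − e^(−kt)) = 135.7 × (1 − e^(−2.514)) = 135.7 × 0.9190 ≈ 125 µg/mL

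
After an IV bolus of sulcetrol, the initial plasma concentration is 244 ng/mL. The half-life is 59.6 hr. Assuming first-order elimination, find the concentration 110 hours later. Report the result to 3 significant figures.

67.9 ng/mL

k = ln 2 / 59.6 = 0.01163 hr⁻¹
C(t) = C₀ e^(−kt) = 244 × e^(−0.01163 × 110) = 244 × e^(−1.279) = 244 × 0.2782 ≈ 67.9 ng/mL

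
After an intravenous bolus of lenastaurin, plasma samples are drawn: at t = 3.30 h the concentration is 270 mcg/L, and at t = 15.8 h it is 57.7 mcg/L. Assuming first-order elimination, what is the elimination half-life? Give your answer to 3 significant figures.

k = ln(C₁/C₂) / (t₂ − t₁) = ln(270/57.7) / (15.8 − 3.30)
  = 1.543 / 12.50 = 0.1235 h⁻¹
t½ = ln 2 / k = ln 2 / 0.1235 ≈ 5.61 hours

5.61 hours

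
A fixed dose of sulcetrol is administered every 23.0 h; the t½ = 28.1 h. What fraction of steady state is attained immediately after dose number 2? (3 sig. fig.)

0.678

k = ln 2 / 28.1 = 0.02467 h⁻¹
f_n = 1 − e^(−nkτ) = 1 − e^(−2 × 0.02467 × 23.0) = 1 − e^(−1.135) = 1 − 0.3215 ≈ 0.678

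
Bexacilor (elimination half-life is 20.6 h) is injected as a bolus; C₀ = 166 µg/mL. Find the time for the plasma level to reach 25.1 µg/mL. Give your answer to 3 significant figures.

56.1 hours

k = ln 2 / 20.6 = 0.03365 h⁻¹
C(t) = C₀ e^(−kt)  ⇒  t = ln(C₀/C) / k
t = ln(166/25.1) / 0.03365 = 1.889 / 0.03365 ≈ 56.1 hours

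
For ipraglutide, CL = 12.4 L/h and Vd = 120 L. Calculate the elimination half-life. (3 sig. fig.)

6.71 hours

k = CL / V = 12.4 / 120 = 0.1033 h⁻¹
t½ = ln 2 / k = ln 2 / 0.1033 ≈ 6.71 hours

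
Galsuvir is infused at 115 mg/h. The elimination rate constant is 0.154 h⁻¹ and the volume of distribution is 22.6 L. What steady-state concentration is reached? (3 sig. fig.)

33.0 µg/mL

CL = k · V = 0.154 × 22.6 = 3.480 L/h
Css = rate / CL = 115 / 3.480 ≈ 33.0 µg/mL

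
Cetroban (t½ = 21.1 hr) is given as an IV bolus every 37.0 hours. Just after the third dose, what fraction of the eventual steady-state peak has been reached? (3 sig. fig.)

k = ln 2 / 21.1 = 0.03285 hr⁻¹
f_n = 1 − e^(−nkτ) = 1 − e^(−3 × 0.03285 × 37.0) = 1 − e^(−3.646) = 1 − 0.02608 ≈ 0.974

0.974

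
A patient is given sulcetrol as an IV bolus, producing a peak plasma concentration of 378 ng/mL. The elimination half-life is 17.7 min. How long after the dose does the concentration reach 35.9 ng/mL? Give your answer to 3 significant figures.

k = ln 2 / 17.7 = 0.03916 min⁻¹
C(t) = C₀ e^(−kt)  ⇒  t = ln(C₀/C) / k
t = ln(378/35.9) / 0.03916 = 2.354 / 0.03916 ≈ 60.1 minutes

60.1 minutes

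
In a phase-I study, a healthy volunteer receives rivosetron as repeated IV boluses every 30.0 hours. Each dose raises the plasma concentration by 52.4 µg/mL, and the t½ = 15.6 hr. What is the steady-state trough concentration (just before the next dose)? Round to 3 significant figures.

18.8 µg/mL

k = ln 2 / 15.6 = 0.04443 hr⁻¹
Fraction remaining after one interval: e^(−kτ) = e^(−0.04443 × 30.0) = 0.2637
R = 1 / (1 − 0.2637) = 1.358
Css,max = 52.4 × 1.358 = 71.17 µg/mL
Css,min = Css,max × e^(−kτ) = 71.17 × 0.2637 ≈ 18.8 µg/mL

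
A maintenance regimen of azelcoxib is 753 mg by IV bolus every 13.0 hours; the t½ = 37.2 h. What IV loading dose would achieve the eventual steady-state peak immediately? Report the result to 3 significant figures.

k = ln 2 / 37.2 = 0.01863 h⁻¹
Accumulation ratio R = 1 / (1 − e^(−kτ)) = 1 / (1 − e^(−0.01863×13.0)) = 1 / (1 − 0.7849) = 4.648
Loading dose = maintenance dose × R = 753 × 4.648 ≈ 3500 mg

3500 mg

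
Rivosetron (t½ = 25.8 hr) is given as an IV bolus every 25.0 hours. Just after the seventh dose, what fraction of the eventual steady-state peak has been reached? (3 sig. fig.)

0.991

k = ln 2 / 25.8 = 0.02687 hr⁻¹
f_n = 1 − e^(−nkτ) = 1 − e^(−7 × 0.02687 × 25.0) = 1 − e^(−4.702) = 1 − 0.009081 ≈ 0.991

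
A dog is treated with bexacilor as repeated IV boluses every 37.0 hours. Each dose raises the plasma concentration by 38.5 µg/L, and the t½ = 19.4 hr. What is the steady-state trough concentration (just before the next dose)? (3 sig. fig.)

k = ln 2 / 19.4 = 0.03573 hr⁻¹
Fraction remaining after one interval: e^(−kτ) = e^(−0.03573 × 37.0) = 0.2666
R = 1 / (1 − 0.2666) = 1.364
Css,max = 38.5 × 1.364 = 52.50 µg/L
Css,min = Css,max × e^(−kτ) = 52.50 × 0.2666 ≈ 14.0 µg/L

14.0 µg/L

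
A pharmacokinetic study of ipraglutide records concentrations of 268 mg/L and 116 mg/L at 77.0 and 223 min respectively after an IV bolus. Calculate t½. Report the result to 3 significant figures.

k = ln(C₁/C₂) / (t₂ − t₁) = ln(268/116) / (223 − 77.0)
  = 0.8374 / 146.0 = 0.005736 min⁻¹
t½ = ln 2 / k = ln 2 / 0.005736 ≈ 121 minutes

121 minutes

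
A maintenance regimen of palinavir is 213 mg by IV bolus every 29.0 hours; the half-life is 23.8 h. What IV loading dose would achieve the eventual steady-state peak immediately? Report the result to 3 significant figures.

k = ln 2 / 23.8 = 0.02912 h⁻¹
Accumulation ratio R = 1 / (1 − e^(−kτ)) = 1 / (1 − e^(−0.02912×29.0)) = 1 / (1 − 0.4297) = 1.754
Loading dose = maintenance dose × R = 213 × 1.754 ≈ 374 mg

374 mg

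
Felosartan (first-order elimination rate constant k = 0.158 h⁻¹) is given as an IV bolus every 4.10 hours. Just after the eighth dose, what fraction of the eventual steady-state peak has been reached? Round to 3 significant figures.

f_n = 1 − e^(−nkτ) = 1 − e^(−8 × 0.1580 × 4.10) = 1 − e^(−5.182) = 1 − 0.005615 ≈ 0.994

0.994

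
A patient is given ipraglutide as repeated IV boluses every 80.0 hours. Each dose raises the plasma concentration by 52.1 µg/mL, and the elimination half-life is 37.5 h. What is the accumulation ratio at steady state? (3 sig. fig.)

k = ln 2 / 37.5 = 0.01848 h⁻¹
Fraction remaining after one interval: e^(−kτ) = e^(−0.01848 × 80.0) = 0.2279
R = 1 / (1 − 0.2279) = 1 / 0.7721 ≈ 1.30

1.30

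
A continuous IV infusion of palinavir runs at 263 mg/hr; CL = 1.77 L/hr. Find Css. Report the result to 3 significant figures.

149 mg/L

Css = infusion rate / CL = 263 / 1.77 ≈ 149 mg/L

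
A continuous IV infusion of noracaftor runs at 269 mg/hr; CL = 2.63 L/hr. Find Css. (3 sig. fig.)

102 mg/L

Css = infusion rate / CL = 269 / 2.63 ≈ 102 mg/L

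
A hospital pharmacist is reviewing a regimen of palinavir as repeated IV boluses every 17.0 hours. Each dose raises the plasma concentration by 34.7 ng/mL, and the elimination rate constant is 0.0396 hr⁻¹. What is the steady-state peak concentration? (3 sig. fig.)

Fraction remaining after one interval: e^(−kτ) = e^(−0.03960 × 17.0) = 0.5101
R = 1 / (1 − 0.5101) = 2.041
Css,max = 34.7 × 2.041 ≈ 70.8 ng/mL

70.8 ng/mL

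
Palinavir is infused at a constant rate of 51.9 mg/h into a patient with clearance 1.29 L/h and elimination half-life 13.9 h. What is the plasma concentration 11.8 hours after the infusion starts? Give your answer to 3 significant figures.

17.9 mg/L

Css = rate / CL = 51.9 / 1.29 = 40.23 mg/L
k = ln 2 / 13.9 = 0.04987 h⁻¹
C(t) = Css (1 − e^(−kt)) = 40.23 × (1 − e^(−0.5884)) = 40.23 × 0.4448 ≈ 17.9 mg/L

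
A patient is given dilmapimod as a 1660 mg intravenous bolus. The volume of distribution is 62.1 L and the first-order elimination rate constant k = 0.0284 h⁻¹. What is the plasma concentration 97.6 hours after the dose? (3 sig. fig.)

1.67 mg/L

C₀ = dose / V = 1660 / 62.1 = 26.73 mg/L
C(t) = C₀ e^(−kt) = 26.73 × e^(−0.02840 × 97.6) = 26.73 × e^(−2.772) = 26.73 × 0.06255 ≈ 1.67 mg/L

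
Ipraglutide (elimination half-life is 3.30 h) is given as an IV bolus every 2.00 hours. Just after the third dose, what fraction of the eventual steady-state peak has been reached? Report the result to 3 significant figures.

0.716

k = ln 2 / 3.30 = 0.2100 h⁻¹
f_n = 1 − e^(−nkτ) = 1 − e^(−3 × 0.2100 × 2.00) = 1 − e^(−1.260) = 1 − 0.2836 ≈ 0.716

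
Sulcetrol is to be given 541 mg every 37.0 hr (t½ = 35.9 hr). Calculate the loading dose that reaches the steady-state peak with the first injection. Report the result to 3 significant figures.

1060 mg

k = ln 2 / 35.9 = 0.01931 hr⁻¹
Accumulation ratio R = 1 / (1 − e^(−kτ)) = 1 / (1 − e^(−0.01931×37.0)) = 1 / (1 − 0.4895) = 1.959
Loading dose = maintenance dose × R = 541 × 1.959 ≈ 1060 mg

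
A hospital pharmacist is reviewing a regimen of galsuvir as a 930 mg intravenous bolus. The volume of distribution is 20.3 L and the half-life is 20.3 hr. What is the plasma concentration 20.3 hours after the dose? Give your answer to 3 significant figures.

C₀ = dose / V = 930 / 20.3 = 45.81 µg/mL
k = ln 2 / 20.3 = 0.03415 hr⁻¹
C(t) = C₀ e^(−kt) = 45.81 × e^(−0.03415 × 20.3) = 45.81 × e^(−0.6931) = 45.81 × 0.5000 ≈ 22.9 µg/mL

22.9 µg/mL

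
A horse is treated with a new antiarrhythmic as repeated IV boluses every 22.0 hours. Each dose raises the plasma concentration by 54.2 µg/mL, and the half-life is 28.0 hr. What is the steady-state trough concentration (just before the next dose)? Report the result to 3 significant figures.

74.9 µg/mL

k = ln 2 / 28.0 = 0.02476 hr⁻¹
Fraction remaining after one interval: e^(−kτ) = e^(−0.02476 × 22.0) = 0.5801
R = 1 / (1 − 0.5801) = 2.381
Css,max = 54.2 × 2.381 = 129.1 µg/mL
Css,min = Css,max × e^(−kτ) = 129.1 × 0.5801 ≈ 74.9 µg/mL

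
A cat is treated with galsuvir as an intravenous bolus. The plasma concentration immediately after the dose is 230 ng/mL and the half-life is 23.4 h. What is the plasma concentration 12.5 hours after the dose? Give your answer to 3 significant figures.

k = ln 2 / 23.4 = 0.02962 h⁻¹
12.5 h is 0.5342 half-lives, so C = 230 × (1/2)^0.5342 = 230 × 0.6905 ≈ 159 ng/mL

159 ng/mL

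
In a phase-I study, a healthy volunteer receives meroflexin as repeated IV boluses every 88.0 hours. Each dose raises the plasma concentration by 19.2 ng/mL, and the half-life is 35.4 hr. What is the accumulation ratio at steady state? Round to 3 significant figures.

k = ln 2 / 35.4 = 0.01958 hr⁻¹
Fraction remaining after one interval: e^(−kτ) = e^(−0.01958 × 88.0) = 0.1785
R = 1 / (1 − 0.1785) = 1 / 0.8215 ≈ 1.22

1.22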